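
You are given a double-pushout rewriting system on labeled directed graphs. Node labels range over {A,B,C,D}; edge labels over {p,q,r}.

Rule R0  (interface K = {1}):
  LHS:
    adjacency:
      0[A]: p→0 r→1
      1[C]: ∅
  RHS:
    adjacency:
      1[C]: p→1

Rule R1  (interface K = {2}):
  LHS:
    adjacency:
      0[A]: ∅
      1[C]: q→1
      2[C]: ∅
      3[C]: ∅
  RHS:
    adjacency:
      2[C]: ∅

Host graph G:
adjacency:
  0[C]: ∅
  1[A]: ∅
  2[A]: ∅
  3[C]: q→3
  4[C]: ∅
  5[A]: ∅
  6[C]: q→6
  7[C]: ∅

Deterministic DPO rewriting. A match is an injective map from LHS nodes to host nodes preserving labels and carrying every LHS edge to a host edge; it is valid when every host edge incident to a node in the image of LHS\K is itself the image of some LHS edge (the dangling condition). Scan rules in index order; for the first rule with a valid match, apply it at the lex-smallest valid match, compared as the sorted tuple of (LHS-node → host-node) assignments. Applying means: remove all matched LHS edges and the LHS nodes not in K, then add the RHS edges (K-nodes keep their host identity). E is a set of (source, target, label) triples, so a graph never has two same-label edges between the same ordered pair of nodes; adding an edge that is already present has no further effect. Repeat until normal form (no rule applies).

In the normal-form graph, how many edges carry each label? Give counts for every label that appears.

initial: |V|=8 |E|=2  E = 3-q->3 6-q->6
step 1: apply R1 at {0↦1, 1↦3, 2↦0, 3↦4}  → |V|=5 |E|=1  E = 6-q->6
step 2: apply R1 at {0↦2, 1↦6, 2↦0, 3↦7}  → |V|=2 |E|=0  E = ∅
normal form: no rule applies after step 2
NF edges: []

Answer: (no edges)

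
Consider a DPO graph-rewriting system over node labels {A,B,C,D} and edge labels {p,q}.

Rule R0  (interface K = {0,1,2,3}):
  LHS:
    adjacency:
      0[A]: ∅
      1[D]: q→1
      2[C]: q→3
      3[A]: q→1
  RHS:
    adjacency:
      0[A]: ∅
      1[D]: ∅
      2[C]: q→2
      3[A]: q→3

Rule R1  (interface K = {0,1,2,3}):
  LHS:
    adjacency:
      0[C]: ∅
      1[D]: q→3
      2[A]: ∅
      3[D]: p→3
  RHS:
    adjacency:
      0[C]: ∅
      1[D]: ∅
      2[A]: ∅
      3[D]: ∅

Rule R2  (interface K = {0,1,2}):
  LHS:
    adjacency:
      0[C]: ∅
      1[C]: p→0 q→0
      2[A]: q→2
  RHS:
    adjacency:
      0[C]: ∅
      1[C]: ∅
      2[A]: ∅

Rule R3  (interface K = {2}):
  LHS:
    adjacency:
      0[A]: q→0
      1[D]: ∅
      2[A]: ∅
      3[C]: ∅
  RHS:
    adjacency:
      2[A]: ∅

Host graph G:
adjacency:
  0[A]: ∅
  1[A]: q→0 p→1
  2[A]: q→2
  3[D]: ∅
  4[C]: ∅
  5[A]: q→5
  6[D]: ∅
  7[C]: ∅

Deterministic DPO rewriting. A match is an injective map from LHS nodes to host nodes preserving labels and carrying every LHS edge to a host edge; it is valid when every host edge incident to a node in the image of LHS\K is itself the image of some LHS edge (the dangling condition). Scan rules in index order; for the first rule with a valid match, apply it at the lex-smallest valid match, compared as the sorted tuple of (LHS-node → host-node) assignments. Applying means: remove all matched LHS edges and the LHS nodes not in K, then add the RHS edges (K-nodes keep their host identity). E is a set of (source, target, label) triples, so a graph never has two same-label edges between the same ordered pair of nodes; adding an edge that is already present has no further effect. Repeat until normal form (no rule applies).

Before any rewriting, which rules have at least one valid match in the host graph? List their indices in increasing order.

Answer: [R3]

Steps:
R0: no valid match — LHS pattern not found
R1: no valid match — LHS pattern not found
R2: no valid match — LHS pattern not found
R3: 24 valid matches — {0↦2, 1↦3, 2↦0, 3↦4}, {0↦2, 1↦3, 2↦0, 3↦7}, {0↦2, 1↦3, 2↦1, 3↦4} (+21 more)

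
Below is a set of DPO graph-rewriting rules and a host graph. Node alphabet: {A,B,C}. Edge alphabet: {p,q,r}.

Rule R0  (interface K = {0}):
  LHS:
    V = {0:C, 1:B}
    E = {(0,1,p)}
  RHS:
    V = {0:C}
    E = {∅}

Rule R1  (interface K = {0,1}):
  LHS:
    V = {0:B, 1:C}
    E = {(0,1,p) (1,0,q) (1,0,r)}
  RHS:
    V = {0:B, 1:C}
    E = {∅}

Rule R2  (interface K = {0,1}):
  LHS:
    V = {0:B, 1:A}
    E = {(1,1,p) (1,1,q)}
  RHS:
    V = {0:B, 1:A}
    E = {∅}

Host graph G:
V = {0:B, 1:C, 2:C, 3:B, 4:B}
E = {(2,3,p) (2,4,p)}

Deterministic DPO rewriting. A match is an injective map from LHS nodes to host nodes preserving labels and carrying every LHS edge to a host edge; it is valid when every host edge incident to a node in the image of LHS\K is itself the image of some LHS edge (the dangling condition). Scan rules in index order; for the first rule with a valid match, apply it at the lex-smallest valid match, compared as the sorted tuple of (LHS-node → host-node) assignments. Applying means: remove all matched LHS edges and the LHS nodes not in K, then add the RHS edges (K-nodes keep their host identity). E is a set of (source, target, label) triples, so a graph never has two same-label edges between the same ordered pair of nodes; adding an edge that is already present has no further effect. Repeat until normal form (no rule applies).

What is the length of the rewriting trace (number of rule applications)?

start.  V:5 E:2  edges: 2-p->3 2-p->4
1. fire R0 via {0↦2, 1↦3}  →  V:4 E:1  edges: 2-p->4
2. fire R0 via {0↦2, 1↦4}  →  V:3 E:0  edges: ∅
final graph: no rule applies after step 2

Answer: 2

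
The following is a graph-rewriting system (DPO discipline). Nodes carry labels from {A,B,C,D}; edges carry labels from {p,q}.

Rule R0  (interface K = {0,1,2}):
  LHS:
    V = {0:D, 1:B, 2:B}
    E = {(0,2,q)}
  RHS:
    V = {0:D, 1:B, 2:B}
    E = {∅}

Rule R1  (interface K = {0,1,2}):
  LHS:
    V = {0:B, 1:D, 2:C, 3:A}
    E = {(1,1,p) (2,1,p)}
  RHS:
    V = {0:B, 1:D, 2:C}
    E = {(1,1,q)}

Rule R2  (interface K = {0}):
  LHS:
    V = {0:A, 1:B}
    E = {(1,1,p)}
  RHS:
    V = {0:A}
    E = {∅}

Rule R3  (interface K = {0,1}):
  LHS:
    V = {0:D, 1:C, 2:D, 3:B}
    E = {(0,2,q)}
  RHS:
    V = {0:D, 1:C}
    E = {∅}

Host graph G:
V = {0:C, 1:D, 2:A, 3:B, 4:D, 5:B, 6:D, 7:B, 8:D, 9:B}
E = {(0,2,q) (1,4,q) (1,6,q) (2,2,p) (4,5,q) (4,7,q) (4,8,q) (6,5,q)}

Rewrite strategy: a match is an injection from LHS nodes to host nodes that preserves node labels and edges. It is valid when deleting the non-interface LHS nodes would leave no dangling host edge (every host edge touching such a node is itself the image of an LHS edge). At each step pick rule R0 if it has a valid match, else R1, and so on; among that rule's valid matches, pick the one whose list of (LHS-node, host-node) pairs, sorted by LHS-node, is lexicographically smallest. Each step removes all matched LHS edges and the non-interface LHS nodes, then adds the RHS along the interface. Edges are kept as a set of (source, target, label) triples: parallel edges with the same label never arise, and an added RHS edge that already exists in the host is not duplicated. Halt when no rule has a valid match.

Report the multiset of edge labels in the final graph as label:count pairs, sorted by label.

[0] host  ⇒  10 nodes, 8 edges  {0-q->2 1-q->4 1-q->6 2-p->2 4-q->5 4-q->7 4-q->8 6-q->5}
[1] R0 @ {0↦4, 1↦3, 2↦5}  ⇒  10 nodes, 7 edges  {0-q->2 1-q->4 1-q->6 2-p->2 4-q->7 4-q->8 6-q->5}
[2] R0 @ {0↦4, 1↦3, 2↦7}  ⇒  10 nodes, 6 edges  {0-q->2 1-q->4 1-q->6 2-p->2 4-q->8 6-q->5}
[3] R0 @ {0↦6, 1↦3, 2↦5}  ⇒  10 nodes, 5 edges  {0-q->2 1-q->4 1-q->6 2-p->2 4-q->8}
[4] R3 @ {0↦1, 1↦0, 2↦6, 3↦3}  ⇒  8 nodes, 4 edges  {0-q->2 1-q->4 2-p->2 4-q->8}
[5] R3 @ {0↦4, 1↦0, 2↦8, 3↦5}  ⇒  6 nodes, 3 edges  {0-q->2 1-q->4 2-p->2}
[6] R3 @ {0↦1, 1↦0, 2↦4, 3↦7}  ⇒  4 nodes, 2 edges  {0-q->2 2-p->2}
halt: no rule applies after step 6
NF edges: [(0, 2, 'q'), (2, 2, 'p')]

Answer: p:1 q:1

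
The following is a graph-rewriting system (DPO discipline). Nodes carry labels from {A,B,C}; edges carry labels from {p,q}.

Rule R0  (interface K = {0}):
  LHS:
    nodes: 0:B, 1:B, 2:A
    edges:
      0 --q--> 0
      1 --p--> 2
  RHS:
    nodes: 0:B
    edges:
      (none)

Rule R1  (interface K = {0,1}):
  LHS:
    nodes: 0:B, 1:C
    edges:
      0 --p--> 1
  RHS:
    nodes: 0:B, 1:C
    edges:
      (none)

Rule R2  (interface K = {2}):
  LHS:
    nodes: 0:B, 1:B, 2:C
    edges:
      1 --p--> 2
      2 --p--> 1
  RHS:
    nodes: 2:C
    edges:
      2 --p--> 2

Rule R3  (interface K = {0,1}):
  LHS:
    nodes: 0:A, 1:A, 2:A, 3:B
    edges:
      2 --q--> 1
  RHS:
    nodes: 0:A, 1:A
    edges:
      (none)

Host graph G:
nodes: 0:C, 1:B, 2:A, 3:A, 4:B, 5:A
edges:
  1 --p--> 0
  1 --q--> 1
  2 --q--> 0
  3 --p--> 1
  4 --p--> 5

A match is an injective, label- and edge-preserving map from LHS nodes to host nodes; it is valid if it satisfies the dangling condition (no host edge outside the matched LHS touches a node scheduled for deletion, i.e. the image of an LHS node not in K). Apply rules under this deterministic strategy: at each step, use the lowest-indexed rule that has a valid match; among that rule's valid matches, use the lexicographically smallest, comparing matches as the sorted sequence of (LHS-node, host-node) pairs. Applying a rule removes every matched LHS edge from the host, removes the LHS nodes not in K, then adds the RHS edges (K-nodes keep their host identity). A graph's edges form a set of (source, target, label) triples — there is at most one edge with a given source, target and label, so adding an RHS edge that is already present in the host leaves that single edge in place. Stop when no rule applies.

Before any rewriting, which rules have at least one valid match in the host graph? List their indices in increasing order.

R0: 1 valid match — {0↦1, 1↦4, 2↦5}
R1: 1 valid match — {0↦1, 1↦0}
R2: no valid match — LHS pattern not found
R3: no valid match — LHS pattern not found

Answer: [R0,R1]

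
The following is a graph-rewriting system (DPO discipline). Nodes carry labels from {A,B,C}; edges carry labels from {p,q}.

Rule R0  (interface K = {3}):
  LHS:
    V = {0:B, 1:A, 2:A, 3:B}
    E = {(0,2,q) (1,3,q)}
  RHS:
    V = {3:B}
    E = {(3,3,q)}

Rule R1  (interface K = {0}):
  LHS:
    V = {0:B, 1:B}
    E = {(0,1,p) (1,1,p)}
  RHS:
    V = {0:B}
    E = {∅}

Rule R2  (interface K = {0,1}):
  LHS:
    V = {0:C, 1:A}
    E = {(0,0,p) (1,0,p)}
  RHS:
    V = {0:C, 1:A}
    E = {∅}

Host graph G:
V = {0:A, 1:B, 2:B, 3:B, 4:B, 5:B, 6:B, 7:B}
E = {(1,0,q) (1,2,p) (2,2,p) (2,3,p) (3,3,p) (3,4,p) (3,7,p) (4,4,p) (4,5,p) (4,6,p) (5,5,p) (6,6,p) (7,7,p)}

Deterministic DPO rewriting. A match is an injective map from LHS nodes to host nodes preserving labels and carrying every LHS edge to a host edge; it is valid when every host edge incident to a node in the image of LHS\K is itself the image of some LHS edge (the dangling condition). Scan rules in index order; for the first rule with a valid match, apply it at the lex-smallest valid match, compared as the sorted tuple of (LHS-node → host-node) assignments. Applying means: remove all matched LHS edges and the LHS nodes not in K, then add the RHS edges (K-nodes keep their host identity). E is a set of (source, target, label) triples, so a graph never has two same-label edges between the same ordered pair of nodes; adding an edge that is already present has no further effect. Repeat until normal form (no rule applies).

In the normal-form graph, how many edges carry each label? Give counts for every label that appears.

Answer: q:1

Derivation:
initial: |V|=8 |E|=13  E = 1-q->0 1-p->2 2-p->2 2-p->3 3-p->3 3-p->4 3-p->7 4-p->4 4-p->5 4-p->6 5-p->5 6-p->6 7-p->7
step 1: apply R1 at {0↦3, 1↦7}  → |V|=7 |E|=11  E = 1-q->0 1-p->2 2-p->2 2-p->3 3-p->3 3-p->4 4-p->4 4-p->5 4-p->6 5-p->5 6-p->6
step 2: apply R1 at {0↦4, 1↦5}  → |V|=6 |E|=9  E = 1-q->0 1-p->2 2-p->2 2-p->3 3-p->3 3-p->4 4-p->4 4-p->6 6-p->6
step 3: apply R1 at {0↦4, 1↦6}  → |V|=5 |E|=7  E = 1-q->0 1-p->2 2-p->2 2-p->3 3-p->3 3-p->4 4-p->4
step 4: apply R1 at {0↦3, 1↦4}  → |V|=4 |E|=5  E = 1-q->0 1-p->2 2-p->2 2-p->3 3-p->3
step 5: apply R1 at {0↦2, 1↦3}  → |V|=3 |E|=3  E = 1-q->0 1-p->2 2-p->2
step 6: apply R1 at {0↦1, 1↦2}  → |V|=2 |E|=1  E = 1-q->0
halt: no rule applies after step 6
NF edges: [(1, 0, 'q')]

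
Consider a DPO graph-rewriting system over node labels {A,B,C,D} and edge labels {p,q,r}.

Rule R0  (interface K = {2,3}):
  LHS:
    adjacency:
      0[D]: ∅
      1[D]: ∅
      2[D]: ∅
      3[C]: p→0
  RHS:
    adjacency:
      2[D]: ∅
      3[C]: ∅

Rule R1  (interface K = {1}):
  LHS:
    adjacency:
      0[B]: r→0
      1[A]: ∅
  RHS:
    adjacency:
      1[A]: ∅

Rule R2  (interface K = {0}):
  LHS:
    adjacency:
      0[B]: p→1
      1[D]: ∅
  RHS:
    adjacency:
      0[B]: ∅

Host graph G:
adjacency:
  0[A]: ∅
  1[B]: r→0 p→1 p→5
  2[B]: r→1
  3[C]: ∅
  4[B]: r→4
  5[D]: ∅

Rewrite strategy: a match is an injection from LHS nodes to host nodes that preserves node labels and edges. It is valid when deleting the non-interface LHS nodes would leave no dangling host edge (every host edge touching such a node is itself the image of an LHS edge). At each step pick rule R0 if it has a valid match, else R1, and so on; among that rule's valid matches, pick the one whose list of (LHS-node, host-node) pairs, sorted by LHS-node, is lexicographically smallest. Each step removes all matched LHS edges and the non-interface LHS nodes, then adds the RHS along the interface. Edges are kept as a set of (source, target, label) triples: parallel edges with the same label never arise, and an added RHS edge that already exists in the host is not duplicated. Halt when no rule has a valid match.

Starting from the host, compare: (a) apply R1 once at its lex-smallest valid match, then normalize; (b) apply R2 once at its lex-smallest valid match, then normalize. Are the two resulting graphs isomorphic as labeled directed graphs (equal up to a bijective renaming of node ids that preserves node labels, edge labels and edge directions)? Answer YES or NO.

branch R1-first: apply at {0↦4, 1↦0} → |E|=4, then 1 more step(s) → NF |V|=4 |E|=3 V={0:A, 1:B, 2:B, 3:C} E=1-r->0 1-p->1 2-r->1
branch R2-first: apply at {0↦1, 1↦5} → |E|=4, then 1 more step(s) → NF |V|=4 |E|=3 V={0:A, 1:B, 2:B, 3:C} E=1-r->0 1-p->1 2-r->1
graphs isomorphic (equal up to label-preserving node renaming)

Answer: YES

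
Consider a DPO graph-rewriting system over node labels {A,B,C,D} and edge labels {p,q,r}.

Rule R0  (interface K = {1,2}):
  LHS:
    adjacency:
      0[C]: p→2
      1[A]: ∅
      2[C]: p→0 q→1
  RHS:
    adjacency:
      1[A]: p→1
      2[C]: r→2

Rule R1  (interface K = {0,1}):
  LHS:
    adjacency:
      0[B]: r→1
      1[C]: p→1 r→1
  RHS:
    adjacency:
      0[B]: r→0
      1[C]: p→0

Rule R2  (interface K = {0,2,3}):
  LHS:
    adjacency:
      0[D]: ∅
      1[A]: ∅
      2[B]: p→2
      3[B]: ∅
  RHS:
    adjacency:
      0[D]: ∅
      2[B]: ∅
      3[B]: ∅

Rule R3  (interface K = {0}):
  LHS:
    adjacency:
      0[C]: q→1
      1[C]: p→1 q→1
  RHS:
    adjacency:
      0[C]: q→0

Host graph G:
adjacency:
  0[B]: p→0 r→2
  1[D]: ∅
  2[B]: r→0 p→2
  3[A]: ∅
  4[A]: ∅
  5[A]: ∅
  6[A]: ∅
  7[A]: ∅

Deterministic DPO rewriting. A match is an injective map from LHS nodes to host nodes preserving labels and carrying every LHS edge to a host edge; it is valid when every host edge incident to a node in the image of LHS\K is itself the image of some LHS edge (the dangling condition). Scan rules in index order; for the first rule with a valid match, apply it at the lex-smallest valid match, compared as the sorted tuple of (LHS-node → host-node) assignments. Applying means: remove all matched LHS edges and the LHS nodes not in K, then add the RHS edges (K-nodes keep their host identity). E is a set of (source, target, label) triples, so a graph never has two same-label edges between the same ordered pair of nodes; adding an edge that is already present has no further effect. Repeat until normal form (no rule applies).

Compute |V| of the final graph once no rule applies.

[0] host  ⇒  8 nodes, 4 edges  {0-p->0 0-r->2 2-r->0 2-p->2}
[1] R2 @ {0↦1, 1↦3, 2↦0, 3↦2}  ⇒  7 nodes, 3 edges  {0-r->2 2-r->0 2-p->2}
[2] R2 @ {0↦1, 1↦4, 2↦2, 3↦0}  ⇒  6 nodes, 2 edges  {0-r->2 2-r->0}
normal form: no rule applies after step 2
NF nodes: {0:B, 1:D, 2:B, 5:A, 6:A, 7:A}

Answer: 6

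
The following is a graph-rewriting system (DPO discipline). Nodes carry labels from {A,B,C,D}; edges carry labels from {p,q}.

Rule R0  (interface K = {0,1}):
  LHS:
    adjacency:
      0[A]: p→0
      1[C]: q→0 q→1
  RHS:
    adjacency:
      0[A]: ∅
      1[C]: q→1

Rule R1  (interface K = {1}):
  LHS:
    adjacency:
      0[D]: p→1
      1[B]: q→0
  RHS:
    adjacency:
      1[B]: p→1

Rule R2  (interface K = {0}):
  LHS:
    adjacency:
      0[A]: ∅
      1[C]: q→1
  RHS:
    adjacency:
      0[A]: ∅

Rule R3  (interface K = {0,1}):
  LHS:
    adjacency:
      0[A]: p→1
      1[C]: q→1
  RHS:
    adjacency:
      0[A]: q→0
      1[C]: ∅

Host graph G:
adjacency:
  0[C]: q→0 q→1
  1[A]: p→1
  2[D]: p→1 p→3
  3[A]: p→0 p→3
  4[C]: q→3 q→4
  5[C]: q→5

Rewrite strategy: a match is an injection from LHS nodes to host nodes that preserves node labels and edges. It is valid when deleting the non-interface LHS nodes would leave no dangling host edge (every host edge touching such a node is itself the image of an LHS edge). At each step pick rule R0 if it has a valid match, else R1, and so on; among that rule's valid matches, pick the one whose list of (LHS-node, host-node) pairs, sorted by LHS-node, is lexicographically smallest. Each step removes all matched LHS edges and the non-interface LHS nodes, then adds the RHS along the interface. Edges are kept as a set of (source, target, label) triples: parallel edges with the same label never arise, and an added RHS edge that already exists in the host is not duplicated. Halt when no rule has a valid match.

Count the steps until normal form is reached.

initial: |V|=6 |E|=10  E = 0-q->0 0-q->1 1-p->1 2-p->1 2-p->3 3-p->0 3-p->3 4-q->3 4-q->4 5-q->5
step 1: apply R0 at {0↦1, 1↦0}  → |V|=6 |E|=8  E = 0-q->0 2-p->1 2-p->3 3-p->0 3-p->3 4-q->3 4-q->4 5-q->5
step 2: apply R0 at {0↦3, 1↦4}  → |V|=6 |E|=6  E = 0-q->0 2-p->1 2-p->3 3-p->0 4-q->4 5-q->5
step 3: apply R2 at {0↦1, 1↦4}  → |V|=5 |E|=5  E = 0-q->0 2-p->1 2-p->3 3-p->0 5-q->5
step 4: apply R2 at {0↦1, 1↦5}  → |V|=4 |E|=4  E = 0-q->0 2-p->1 2-p->3 3-p->0
step 5: apply R3 at {0↦3, 1↦0}  → |V|=4 |E|=3  E = 2-p->1 2-p->3 3-q->3
halt: no rule applies after step 5

Answer: 5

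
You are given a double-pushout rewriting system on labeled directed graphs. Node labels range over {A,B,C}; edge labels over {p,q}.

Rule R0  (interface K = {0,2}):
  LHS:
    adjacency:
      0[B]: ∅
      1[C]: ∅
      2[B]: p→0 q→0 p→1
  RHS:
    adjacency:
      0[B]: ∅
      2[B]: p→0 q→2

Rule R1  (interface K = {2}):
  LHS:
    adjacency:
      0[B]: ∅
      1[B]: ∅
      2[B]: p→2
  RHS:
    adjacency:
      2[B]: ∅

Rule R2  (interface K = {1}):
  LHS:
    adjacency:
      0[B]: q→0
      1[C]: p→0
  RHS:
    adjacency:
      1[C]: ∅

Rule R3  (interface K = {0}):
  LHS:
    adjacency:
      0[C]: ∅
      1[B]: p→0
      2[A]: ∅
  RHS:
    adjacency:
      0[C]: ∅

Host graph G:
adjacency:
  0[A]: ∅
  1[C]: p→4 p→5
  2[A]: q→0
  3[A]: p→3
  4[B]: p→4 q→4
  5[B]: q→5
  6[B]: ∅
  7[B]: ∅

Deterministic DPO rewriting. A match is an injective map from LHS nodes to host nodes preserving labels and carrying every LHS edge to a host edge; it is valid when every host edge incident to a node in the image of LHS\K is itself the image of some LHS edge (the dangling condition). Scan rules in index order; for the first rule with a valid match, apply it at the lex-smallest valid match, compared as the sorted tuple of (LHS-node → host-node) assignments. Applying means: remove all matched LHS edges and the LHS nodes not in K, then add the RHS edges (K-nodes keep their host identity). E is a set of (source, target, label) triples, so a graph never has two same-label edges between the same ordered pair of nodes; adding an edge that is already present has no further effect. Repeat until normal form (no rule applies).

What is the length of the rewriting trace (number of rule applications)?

[0] host  ⇒  8 nodes, 7 edges  {1-p->4 1-p->5 2-q->0 3-p->3 4-p->4 4-q->4 5-q->5}
[1] R1 @ {0↦6, 1↦7, 2↦4}  ⇒  6 nodes, 6 edges  {1-p->4 1-p->5 2-q->0 3-p->3 4-q->4 5-q->5}
[2] R2 @ {0↦4, 1↦1}  ⇒  5 nodes, 4 edges  {1-p->5 2-q->0 3-p->3 5-q->5}
[3] R2 @ {0↦5, 1↦1}  ⇒  4 nodes, 2 edges  {2-q->0 3-p->3}
halt: no rule applies after step 3

Answer: 3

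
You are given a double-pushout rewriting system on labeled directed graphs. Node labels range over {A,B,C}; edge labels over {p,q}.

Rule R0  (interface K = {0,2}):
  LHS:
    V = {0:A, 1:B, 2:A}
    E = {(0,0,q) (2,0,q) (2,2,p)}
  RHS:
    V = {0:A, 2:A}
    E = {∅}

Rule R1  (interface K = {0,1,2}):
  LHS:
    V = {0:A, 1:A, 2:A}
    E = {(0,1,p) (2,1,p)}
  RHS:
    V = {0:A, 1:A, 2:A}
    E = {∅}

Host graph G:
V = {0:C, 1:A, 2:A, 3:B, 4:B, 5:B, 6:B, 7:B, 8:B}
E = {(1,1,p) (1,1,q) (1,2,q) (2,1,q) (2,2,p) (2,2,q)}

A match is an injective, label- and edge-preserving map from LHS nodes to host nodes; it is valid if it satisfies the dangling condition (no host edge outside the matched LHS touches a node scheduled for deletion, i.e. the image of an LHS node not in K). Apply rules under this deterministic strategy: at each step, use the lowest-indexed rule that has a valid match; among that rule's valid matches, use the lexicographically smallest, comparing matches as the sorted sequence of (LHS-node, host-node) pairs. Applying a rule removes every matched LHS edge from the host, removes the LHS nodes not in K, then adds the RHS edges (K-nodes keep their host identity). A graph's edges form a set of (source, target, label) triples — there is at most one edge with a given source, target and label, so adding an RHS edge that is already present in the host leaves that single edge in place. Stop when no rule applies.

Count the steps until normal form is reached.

[0] host  ⇒  9 nodes, 6 edges  {1-p->1 1-q->1 1-q->2 2-q->1 2-p->2 2-q->2}
[1] R0 @ {0↦1, 1↦3, 2↦2}  ⇒  8 nodes, 3 edges  {1-p->1 1-q->2 2-q->2}
[2] R0 @ {0↦2, 1↦4, 2↦1}  ⇒  7 nodes, 0 edges  {∅}
halt: no rule applies after step 2

Answer: 2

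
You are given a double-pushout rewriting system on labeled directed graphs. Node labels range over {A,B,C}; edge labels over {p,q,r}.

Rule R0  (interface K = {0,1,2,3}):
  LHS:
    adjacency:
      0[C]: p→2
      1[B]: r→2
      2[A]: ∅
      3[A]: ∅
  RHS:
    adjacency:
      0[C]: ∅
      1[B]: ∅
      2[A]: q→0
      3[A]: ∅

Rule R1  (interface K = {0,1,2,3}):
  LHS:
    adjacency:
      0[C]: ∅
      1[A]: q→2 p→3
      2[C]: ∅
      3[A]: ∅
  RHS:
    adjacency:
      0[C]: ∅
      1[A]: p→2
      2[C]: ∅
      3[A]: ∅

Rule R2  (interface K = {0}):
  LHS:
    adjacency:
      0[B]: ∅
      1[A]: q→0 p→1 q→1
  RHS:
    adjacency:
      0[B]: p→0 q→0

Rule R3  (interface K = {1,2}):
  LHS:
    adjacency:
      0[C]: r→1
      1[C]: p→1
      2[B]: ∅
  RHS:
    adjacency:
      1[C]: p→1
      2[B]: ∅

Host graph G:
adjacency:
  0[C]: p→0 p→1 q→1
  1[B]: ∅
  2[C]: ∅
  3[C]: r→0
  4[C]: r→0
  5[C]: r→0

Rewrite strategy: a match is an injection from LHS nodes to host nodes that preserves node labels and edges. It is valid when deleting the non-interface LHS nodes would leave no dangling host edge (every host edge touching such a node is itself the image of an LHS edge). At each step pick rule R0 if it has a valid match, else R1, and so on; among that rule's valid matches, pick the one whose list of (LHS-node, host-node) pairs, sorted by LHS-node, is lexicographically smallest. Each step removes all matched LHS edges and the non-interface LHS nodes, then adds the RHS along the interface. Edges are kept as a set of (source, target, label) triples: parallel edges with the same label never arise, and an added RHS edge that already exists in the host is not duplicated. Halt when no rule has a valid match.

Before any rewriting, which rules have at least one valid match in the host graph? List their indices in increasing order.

Answer: [R3]

Rewrite trace:
R0: no valid match — LHS pattern not found
R1: no valid match — LHS pattern not found
R2: no valid match — LHS pattern not found
R3: 3 valid matches — {0↦3, 1↦0, 2↦1}, {0↦4, 1↦0, 2↦1}, {0↦5, 1↦0, 2↦1}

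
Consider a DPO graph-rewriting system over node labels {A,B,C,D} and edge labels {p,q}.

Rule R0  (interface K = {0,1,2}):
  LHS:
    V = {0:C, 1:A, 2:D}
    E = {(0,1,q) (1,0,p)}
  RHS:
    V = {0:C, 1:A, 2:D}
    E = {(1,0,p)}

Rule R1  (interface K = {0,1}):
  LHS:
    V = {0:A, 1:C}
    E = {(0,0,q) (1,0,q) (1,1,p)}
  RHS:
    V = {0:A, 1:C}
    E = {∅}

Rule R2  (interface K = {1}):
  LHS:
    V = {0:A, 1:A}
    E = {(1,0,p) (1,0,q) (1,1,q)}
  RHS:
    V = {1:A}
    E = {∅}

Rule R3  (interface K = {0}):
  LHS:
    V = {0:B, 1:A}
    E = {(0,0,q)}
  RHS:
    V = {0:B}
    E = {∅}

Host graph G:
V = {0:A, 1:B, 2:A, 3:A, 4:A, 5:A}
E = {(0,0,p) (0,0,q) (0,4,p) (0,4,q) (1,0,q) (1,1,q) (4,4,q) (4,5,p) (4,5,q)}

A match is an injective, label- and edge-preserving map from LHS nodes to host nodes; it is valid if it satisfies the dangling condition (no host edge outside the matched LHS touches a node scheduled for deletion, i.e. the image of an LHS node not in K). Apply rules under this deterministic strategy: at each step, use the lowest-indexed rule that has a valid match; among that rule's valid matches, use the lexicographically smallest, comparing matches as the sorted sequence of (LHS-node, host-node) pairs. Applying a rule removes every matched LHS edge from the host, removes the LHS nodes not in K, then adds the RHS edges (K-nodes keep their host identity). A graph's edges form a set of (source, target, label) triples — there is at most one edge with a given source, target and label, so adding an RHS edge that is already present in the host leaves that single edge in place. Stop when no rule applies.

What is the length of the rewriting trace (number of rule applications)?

start.  V:6 E:9  edges: 0-p->0 0-q->0 0-p->4 0-q->4 1-q->0 1-q->1 4-q->4 4-p->5 4-q->5
1. fire R2 via {0↦5, 1↦4}  →  V:5 E:6  edges: 0-p->0 0-q->0 0-p->4 0-q->4 1-q->0 1-q->1
2. fire R2 via {0↦4, 1↦0}  →  V:4 E:3  edges: 0-p->0 1-q->0 1-q->1
3. fire R3 via {0↦1, 1↦2}  →  V:3 E:2  edges: 0-p->0 1-q->0
normal form: no rule applies after step 3

Answer: 3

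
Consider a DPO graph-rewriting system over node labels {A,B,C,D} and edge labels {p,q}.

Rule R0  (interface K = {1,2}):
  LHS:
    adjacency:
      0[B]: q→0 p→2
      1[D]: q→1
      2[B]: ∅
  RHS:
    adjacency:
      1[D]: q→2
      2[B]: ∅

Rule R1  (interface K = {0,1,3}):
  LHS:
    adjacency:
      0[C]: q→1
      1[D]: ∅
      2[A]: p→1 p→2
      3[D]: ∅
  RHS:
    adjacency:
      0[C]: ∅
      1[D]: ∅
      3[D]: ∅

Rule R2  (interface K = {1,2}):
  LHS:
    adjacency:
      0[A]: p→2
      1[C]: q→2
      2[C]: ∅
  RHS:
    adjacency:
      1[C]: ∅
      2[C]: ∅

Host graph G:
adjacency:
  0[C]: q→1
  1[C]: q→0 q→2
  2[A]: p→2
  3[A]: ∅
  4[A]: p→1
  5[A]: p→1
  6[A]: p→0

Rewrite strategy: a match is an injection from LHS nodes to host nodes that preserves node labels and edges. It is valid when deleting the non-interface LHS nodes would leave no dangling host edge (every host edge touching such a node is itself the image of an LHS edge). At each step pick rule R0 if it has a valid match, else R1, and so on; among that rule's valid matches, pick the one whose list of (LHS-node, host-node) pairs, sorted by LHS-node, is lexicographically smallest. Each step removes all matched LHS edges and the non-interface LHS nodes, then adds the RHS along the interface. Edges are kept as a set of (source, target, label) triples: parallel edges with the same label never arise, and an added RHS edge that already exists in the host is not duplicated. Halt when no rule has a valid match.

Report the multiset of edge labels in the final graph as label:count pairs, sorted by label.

Answer: p:2 q:1

Derivation:
start.  V:7 E:7  edges: 0-q->1 1-q->0 1-q->2 2-p->2 4-p->1 5-p->1 6-p->0
1. fire R2 via {0↦4, 1↦0, 2↦1}  →  V:6 E:5  edges: 1-q->0 1-q->2 2-p->2 5-p->1 6-p->0
2. fire R2 via {0↦6, 1↦1, 2↦0}  →  V:5 E:3  edges: 1-q->2 2-p->2 5-p->1
final graph: no rule applies after step 2
NF edges: [(1, 2, 'q'), (2, 2, 'p'), (5, 1, 'p')]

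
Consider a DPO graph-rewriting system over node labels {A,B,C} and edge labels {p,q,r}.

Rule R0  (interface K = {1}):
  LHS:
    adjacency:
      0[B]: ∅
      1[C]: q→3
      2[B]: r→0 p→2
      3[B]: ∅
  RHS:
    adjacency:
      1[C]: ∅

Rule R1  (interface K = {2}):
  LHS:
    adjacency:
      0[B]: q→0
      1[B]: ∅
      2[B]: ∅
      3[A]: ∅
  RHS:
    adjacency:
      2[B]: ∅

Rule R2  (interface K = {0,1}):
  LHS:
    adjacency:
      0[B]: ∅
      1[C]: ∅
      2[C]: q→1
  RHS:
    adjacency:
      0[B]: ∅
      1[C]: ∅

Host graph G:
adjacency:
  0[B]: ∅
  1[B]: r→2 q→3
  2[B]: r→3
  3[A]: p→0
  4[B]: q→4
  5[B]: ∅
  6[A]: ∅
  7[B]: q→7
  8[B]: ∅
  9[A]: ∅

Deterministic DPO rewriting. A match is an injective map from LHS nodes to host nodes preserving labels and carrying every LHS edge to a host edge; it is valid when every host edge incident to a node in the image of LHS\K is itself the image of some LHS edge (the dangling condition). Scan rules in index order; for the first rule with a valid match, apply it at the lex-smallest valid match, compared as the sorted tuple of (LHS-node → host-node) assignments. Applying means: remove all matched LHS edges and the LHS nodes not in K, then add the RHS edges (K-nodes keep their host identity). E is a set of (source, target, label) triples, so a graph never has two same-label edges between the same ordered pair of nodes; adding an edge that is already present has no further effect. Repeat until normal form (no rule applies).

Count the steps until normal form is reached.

Answer: 2

Rewrite trace:
[0] host  ⇒  10 nodes, 6 edges  {1-r->2 1-q->3 2-r->3 3-p->0 4-q->4 7-q->7}
[1] R1 @ {0↦4, 1↦5, 2↦0, 3↦6}  ⇒  7 nodes, 5 edges  {1-r->2 1-q->3 2-r->3 3-p->0 7-q->7}
[2] R1 @ {0↦7, 1↦8, 2↦0, 3↦9}  ⇒  4 nodes, 4 edges  {1-r->2 1-q->3 2-r->3 3-p->0}
final graph: no rule applies after step 2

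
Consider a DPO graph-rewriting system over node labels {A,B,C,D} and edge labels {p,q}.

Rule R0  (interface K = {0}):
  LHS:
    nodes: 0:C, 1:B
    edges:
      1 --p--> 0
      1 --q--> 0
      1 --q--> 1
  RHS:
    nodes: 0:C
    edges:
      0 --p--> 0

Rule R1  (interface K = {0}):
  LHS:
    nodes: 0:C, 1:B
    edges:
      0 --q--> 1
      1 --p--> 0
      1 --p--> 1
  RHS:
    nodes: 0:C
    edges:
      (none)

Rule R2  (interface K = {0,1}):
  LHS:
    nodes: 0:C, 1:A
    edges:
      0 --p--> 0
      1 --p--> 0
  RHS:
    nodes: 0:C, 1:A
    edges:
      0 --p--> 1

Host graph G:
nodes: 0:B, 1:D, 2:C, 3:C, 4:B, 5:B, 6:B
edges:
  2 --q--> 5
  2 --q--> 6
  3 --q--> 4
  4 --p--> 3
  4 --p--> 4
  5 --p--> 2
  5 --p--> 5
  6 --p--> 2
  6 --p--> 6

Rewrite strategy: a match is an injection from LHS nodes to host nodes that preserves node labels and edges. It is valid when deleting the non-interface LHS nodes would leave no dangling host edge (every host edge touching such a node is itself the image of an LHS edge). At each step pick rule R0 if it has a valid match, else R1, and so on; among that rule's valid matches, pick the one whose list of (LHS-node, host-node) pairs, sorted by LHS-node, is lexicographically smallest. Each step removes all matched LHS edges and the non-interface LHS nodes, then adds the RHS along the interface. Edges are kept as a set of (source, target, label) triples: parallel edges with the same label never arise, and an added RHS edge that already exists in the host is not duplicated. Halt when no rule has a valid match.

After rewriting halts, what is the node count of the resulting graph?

Answer: 4

Steps:
[0] host  ⇒  7 nodes, 9 edges  {2-q->5 2-q->6 3-q->4 4-p->3 4-p->4 5-p->2 5-p->5 6-p->2 6-p->6}
[1] R1 @ {0↦2, 1↦5}  ⇒  6 nodes, 6 edges  {2-q->6 3-q->4 4-p->3 4-p->4 6-p->2 6-p->6}
[2] R1 @ {0↦2, 1↦6}  ⇒  5 nodes, 3 edges  {3-q->4 4-p->3 4-p->4}
[3] R1 @ {0↦3, 1↦4}  ⇒  4 nodes, 0 edges  {∅}
normal form: no rule applies after step 3
NF nodes: {0:B, 1:D, 2:C, 3:C}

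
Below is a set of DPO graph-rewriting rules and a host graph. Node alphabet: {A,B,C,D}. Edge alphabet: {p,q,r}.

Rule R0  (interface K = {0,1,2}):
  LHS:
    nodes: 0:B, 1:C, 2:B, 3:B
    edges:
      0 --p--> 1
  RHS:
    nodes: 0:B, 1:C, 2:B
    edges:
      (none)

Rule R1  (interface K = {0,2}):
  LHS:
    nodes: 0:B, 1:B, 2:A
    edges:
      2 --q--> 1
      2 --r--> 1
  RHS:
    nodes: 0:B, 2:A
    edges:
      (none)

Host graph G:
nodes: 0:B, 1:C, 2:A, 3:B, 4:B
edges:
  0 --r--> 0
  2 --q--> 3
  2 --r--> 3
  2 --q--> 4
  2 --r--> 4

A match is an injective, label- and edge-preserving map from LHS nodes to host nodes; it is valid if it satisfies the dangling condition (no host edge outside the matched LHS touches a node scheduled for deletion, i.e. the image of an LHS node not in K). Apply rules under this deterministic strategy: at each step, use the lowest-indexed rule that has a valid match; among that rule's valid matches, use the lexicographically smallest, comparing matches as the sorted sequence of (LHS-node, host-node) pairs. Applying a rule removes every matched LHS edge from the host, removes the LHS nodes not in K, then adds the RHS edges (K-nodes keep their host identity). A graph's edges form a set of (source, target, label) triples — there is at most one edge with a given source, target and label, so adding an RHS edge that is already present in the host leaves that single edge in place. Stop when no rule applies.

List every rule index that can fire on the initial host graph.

Answer: [R1]

Derivation:
R0: no valid match — LHS pattern not found
R1: 4 valid matches — {0↦0, 1↦3, 2↦2}, {0↦0, 1↦4, 2↦2}, {0↦3, 1↦4, 2↦2} (+1 more)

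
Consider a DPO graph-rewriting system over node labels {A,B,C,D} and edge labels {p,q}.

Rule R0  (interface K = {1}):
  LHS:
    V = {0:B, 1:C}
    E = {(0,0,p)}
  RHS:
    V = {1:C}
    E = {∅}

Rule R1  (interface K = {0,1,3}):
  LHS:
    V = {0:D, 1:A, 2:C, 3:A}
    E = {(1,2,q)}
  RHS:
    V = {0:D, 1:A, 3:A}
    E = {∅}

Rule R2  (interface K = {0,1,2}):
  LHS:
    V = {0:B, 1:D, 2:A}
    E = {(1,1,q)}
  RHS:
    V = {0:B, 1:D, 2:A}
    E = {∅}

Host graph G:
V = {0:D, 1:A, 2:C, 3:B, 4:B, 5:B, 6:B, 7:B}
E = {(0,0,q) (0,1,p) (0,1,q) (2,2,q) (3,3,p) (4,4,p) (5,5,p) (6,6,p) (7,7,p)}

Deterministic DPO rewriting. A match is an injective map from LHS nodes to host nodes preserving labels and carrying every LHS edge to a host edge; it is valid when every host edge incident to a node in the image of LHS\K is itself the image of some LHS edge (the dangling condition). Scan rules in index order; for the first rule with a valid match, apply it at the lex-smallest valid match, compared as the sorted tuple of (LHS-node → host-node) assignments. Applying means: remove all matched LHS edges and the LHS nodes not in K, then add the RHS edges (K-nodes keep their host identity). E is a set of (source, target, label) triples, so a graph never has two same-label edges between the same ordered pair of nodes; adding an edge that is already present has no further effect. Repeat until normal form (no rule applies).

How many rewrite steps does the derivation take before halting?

[0] host  ⇒  8 nodes, 9 edges  {0-q->0 0-p->1 0-q->1 2-q->2 3-p->3 4-p->4 5-p->5 6-p->6 7-p->7}
[1] R0 @ {0↦3, 1↦2}  ⇒  7 nodes, 8 edges  {0-q->0 0-p->1 0-q->1 2-q->2 4-p->4 5-p->5 6-p->6 7-p->7}
[2] R0 @ {0↦4, 1↦2}  ⇒  6 nodes, 7 edges  {0-q->0 0-p->1 0-q->1 2-q->2 5-p->5 6-p->6 7-p->7}
[3] R0 @ {0↦5, 1↦2}  ⇒  5 nodes, 6 edges  {0-q->0 0-p->1 0-q->1 2-q->2 6-p->6 7-p->7}
[4] R0 @ {0↦6, 1↦2}  ⇒  4 nodes, 5 edges  {0-q->0 0-p->1 0-q->1 2-q->2 7-p->7}
[5] R0 @ {0↦7, 1↦2}  ⇒  3 nodes, 4 edges  {0-q->0 0-p->1 0-q->1 2-q->2}
normal form: no rule applies after step 5

Answer: 5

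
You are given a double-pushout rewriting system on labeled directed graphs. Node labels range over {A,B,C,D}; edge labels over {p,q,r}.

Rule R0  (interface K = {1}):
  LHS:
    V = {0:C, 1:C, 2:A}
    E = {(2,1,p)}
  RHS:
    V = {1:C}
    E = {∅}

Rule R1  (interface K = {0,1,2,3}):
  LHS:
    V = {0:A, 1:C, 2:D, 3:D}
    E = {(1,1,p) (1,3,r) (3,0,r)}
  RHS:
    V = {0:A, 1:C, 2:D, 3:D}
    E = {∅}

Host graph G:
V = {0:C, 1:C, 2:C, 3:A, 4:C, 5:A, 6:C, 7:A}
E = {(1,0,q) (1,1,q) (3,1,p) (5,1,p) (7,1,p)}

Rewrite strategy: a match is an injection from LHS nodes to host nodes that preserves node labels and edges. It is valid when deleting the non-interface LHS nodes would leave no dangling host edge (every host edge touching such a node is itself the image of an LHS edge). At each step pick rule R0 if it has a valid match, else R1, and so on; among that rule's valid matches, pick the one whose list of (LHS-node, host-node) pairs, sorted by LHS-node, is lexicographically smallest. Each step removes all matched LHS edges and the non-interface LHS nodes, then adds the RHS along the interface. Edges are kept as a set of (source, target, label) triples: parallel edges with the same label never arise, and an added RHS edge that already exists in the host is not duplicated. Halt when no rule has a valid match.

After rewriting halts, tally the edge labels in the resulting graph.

Answer: q:2

Derivation:
initial: |V|=8 |E|=5  E = 1-q->0 1-q->1 3-p->1 5-p->1 7-p->1
step 1: apply R0 at {0↦2, 1↦1, 2↦3}  → |V|=6 |E|=4  E = 1-q->0 1-q->1 5-p->1 7-p->1
step 2: apply R0 at {0↦4, 1↦1, 2↦5}  → |V|=4 |E|=3  E = 1-q->0 1-q->1 7-p->1
step 3: apply R0 at {0↦6, 1↦1, 2↦7}  → |V|=2 |E|=2  E = 1-q->0 1-q->1
halt: no rule applies after step 3
NF edges: [(1, 0, 'q'), (1, 1, 'q')]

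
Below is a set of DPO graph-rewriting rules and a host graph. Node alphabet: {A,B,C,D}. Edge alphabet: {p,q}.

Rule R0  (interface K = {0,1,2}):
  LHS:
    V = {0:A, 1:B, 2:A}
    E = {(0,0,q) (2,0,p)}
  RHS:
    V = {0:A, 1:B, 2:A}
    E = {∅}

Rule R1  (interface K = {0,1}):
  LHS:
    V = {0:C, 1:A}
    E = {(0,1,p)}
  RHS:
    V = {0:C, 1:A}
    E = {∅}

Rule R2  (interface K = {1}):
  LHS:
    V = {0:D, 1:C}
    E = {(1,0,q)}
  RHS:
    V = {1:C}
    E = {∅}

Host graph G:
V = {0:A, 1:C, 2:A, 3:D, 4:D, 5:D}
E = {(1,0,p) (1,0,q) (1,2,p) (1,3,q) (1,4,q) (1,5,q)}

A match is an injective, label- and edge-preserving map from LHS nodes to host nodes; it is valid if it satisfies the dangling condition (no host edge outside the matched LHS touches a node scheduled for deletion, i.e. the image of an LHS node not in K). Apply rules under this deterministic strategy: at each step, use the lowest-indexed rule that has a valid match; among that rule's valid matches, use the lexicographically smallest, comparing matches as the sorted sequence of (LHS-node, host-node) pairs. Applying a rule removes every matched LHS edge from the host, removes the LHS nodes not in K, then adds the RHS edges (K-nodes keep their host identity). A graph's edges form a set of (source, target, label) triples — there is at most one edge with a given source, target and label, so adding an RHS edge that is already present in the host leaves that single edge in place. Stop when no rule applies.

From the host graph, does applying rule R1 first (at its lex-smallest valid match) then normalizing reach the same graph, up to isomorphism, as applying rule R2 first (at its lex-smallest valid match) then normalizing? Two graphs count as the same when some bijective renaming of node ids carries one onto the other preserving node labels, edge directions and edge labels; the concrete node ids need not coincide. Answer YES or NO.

branch R1-first: apply at {0↦1, 1↦0} → |E|=5, then 4 more step(s) → NF |V|=3 |E|=1 V={0:A, 1:C, 2:A} E=1-q->0
branch R2-first: apply at {0↦3, 1↦1} → |E|=5, then 4 more step(s) → NF |V|=3 |E|=1 V={0:A, 1:C, 2:A} E=1-q->0
graphs isomorphic (equal up to label-preserving node renaming)

Answer: YES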